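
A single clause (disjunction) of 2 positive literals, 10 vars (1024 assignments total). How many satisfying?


Step 1: Total=2^10=1024
Step 2: Unsat when all 2 false: 2^8=256
Step 3: Sat=1024-256=768

768


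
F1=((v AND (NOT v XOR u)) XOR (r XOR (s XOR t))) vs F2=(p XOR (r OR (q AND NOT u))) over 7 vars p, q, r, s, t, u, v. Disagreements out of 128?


F1 = ((v AND (NOT v XOR u)) XOR (r XOR (s XOR t)))
F2 = (p XOR (r OR (q AND NOT u)))
Evaluate both on each of 128 rows (bits = p,q,r,s,t,u,v):
  row 0 [0000000]: F1=0 F2=0 -> 0
  row 1 [0000001]: F1=0 F2=0 -> 0
  row 2 [0000010]: F1=0 F2=0 -> 0
  row 3 [0000011]: F1=1 F2=0 (differ) -> 1
  row 4 [0000100]: F1=1 F2=0 (differ) -> 1
  (every remaining row is evaluated the same way; all 128 results are listed next)
Full result column, 8 rows per line (p,q,r,s fixed per line; t,u,v runs 000..111 left to right):
  rows 0-7 [p,q,r,s=0000]: 00011110  (ones: 4)
  rows 8-15 [p,q,r,s=0001]: 11100001  (ones: 4)
  rows 16-23 [p,q,r,s=0010]: 00011110  (ones: 4)
  rows 24-31 [p,q,r,s=0011]: 11100001  (ones: 4)
  rows 32-39 [p,q,r,s=0100]: 11010010  (ones: 4)
  rows 40-47 [p,q,r,s=0101]: 00101101  (ones: 4)
  rows 48-55 [p,q,r,s=0110]: 00011110  (ones: 4)
  rows 56-63 [p,q,r,s=0111]: 11100001  (ones: 4)
  rows 64-71 [p,q,r,s=1000]: 11100001  (ones: 4)
  rows 72-79 [p,q,r,s=1001]: 00011110  (ones: 4)
  rows 80-87 [p,q,r,s=1010]: 11100001  (ones: 4)
  rows 88-95 [p,q,r,s=1011]: 00011110  (ones: 4)
  rows 96-103 [p,q,r,s=1100]: 00101101  (ones: 4)
  rows 104-111 [p,q,r,s=1101]: 11010010  (ones: 4)
  rows 112-119 [p,q,r,s=1110]: 11100001  (ones: 4)
  rows 120-127 [p,q,r,s=1111]: 00011110  (ones: 4)
Disagreements = 4+4+4+4+4+4+4+4+4+4+4+4+4+4+4+4 = 64

64


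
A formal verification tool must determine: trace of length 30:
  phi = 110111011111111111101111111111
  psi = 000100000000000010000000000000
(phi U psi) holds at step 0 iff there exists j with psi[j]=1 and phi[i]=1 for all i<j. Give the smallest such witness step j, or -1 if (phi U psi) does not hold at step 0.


(phi U psi) at 0: need smallest j with psi[j]=1 and phi[i]=1 for all i in [0,j).
Scan from step 0:
  step 0: phi=1, psi=0 -> continue
  step 1: phi=1, psi=0 -> continue
  step 2: phi=0 -> phi-prefix broken from here
  step 3: psi=1 but phi already failed -> not a witness
  step 16: psi=1 but phi already failed -> not a witness
  end of trace: no witness -> -1
Witness step = -1

-1


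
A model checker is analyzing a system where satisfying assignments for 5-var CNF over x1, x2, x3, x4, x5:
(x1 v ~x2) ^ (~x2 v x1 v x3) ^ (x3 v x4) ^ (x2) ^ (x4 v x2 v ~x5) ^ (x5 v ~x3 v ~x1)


CNF with 6 clauses over 5 vars (32 assignments).
An assignment satisfies CNF iff every clause has >=1 true literal.
Check each row (bits = x1,x2,x3,x4,x5; clause T/F shown):
  row 0 [00000]: clauses=TTFFTT -> 0
  row 1 [00001]: clauses=TTFFFT -> 0
  row 2 [00010]: clauses=TTTFTT -> 0
  row 3 [00011]: clauses=TTTFTT -> 0
  row 4 [00100]: clauses=TTTFTT -> 0
  row 5 [00101]: clauses=TTTFFT -> 0
  row 6 [00110]: clauses=TTTFTT -> 0
  row 7 [00111]: clauses=TTTFTT -> 0
  row 8 [01000]: clauses=FFFTTT -> 0
  row 9 [01001]: clauses=FFFTTT -> 0
  row 10 [01010]: clauses=FFTTTT -> 0
  row 11 [01011]: clauses=FFTTTT -> 0
  row 12 [01100]: clauses=FTTTTT -> 0
  row 13 [01101]: clauses=FTTTTT -> 0
  row 14 [01110]: clauses=FTTTTT -> 0
  row 15 [01111]: clauses=FTTTTT -> 0
  row 16 [10000]: clauses=TTFFTT -> 0
  row 17 [10001]: clauses=TTFFFT -> 0
  row 18 [10010]: clauses=TTTFTT -> 0
  row 19 [10011]: clauses=TTTFTT -> 0
  row 20 [10100]: clauses=TTTFTF -> 0
  row 21 [10101]: clauses=TTTFFT -> 0
  row 22 [10110]: clauses=TTTFTF -> 0
  row 23 [10111]: clauses=TTTFTT -> 0
  row 24 [11000]: clauses=TTFTTT -> 0
  row 25 [11001]: clauses=TTFTTT -> 0
  row 26 [11010]: clauses=TTTTTT -> 1
  row 27 [11011]: clauses=TTTTTT -> 1
  row 28 [11100]: clauses=TTTTTF -> 0
  row 29 [11101]: clauses=TTTTTT -> 1
  row 30 [11110]: clauses=TTTTTF -> 0
  row 31 [11111]: clauses=TTTTTT -> 1
Full result column, 8 rows per line (x1,x2 fixed per line; x3,x4,x5 runs 000..111 left to right):
  rows 0-7 [x1,x2=00]: 00000000  (ones: 0)
  rows 8-15 [x1,x2=01]: 00000000  (ones: 0)
  rows 16-23 [x1,x2=10]: 00000000  (ones: 0)
  rows 24-31 [x1,x2=11]: 00110101  (ones: 4)
Satisfying assignments = 0+0+0+4 = 4

4


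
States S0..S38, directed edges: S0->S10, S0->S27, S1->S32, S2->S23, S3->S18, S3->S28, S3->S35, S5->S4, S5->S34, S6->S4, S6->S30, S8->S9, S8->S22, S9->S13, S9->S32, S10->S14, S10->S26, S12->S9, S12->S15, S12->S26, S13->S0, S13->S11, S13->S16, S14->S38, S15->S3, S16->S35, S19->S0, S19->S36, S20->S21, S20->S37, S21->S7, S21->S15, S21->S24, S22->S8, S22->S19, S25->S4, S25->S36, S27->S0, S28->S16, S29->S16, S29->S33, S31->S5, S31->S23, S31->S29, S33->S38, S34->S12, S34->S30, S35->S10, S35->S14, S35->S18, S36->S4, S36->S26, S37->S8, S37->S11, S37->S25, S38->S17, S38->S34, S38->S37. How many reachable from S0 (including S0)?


BFS from S0:
  layer 0: {S0}
  layer 1: {S10, S27}
  layer 2: {S14, S26}
  layer 3: {S38}
  layer 4: {S17, S34, S37}
  layer 5: {S8, S11, S12, S25, S30}
  layer 6: {S4, S9, S15, S22, S36}
  layer 7: {S3, S13, S19, S32}
  layer 8: {S16, S18, S28, S35}
Reachable set: {S0, S3, S4, S8, S9, S10, S11, S12, S13, S14, S15, S16, S17, S18, S19, S22, S25, S26, S27, S28, S30, S32, S34, S35, S36, S37, S38}
Count = 27

27


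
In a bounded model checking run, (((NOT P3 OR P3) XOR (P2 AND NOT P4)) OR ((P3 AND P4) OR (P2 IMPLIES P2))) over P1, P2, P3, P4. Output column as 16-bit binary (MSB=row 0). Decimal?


Formula: (((NOT P3 OR P3) XOR (P2 AND NOT P4)) OR ((P3 AND P4) OR (P2 IMPLIES P2))) over P1, P2, P3, P4 (16 rows)
Evaluate each row (bits = P1,P2,P3,P4, MSB first):
  row 0 [0000]: (((NOT 0 OR 0) XOR (0 AND NOT 0)) OR ((0 AND 0) OR (0 IMPLIES 0))) -> 1
  row 1 [0001]: (((NOT 0 OR 0) XOR (0 AND NOT 1)) OR ((0 AND 1) OR (0 IMPLIES 0))) -> 1
  row 2 [0010]: (((NOT 1 OR 1) XOR (0 AND NOT 0)) OR ((1 AND 0) OR (0 IMPLIES 0))) -> 1
  row 3 [0011]: (((NOT 1 OR 1) XOR (0 AND NOT 1)) OR ((1 AND 1) OR (0 IMPLIES 0))) -> 1
  row 4 [0100]: (((NOT 0 OR 0) XOR (1 AND NOT 0)) OR ((0 AND 0) OR (1 IMPLIES 1))) -> 1
  row 5 [0101]: (((NOT 0 OR 0) XOR (1 AND NOT 1)) OR ((0 AND 1) OR (1 IMPLIES 1))) -> 1
  row 6 [0110]: (((NOT 1 OR 1) XOR (1 AND NOT 0)) OR ((1 AND 0) OR (1 IMPLIES 1))) -> 1
  row 7 [0111]: (((NOT 1 OR 1) XOR (1 AND NOT 1)) OR ((1 AND 1) OR (1 IMPLIES 1))) -> 1
  row 8 [1000]: (((NOT 0 OR 0) XOR (0 AND NOT 0)) OR ((0 AND 0) OR (0 IMPLIES 0))) -> 1
  row 9 [1001]: (((NOT 0 OR 0) XOR (0 AND NOT 1)) OR ((0 AND 1) OR (0 IMPLIES 0))) -> 1
  row 10 [1010]: (((NOT 1 OR 1) XOR (0 AND NOT 0)) OR ((1 AND 0) OR (0 IMPLIES 0))) -> 1
  row 11 [1011]: (((NOT 1 OR 1) XOR (0 AND NOT 1)) OR ((1 AND 1) OR (0 IMPLIES 0))) -> 1
  row 12 [1100]: (((NOT 0 OR 0) XOR (1 AND NOT 0)) OR ((0 AND 0) OR (1 IMPLIES 1))) -> 1
  row 13 [1101]: (((NOT 0 OR 0) XOR (1 AND NOT 1)) OR ((0 AND 1) OR (1 IMPLIES 1))) -> 1
  row 14 [1110]: (((NOT 1 OR 1) XOR (1 AND NOT 0)) OR ((1 AND 0) OR (1 IMPLIES 1))) -> 1
  row 15 [1111]: (((NOT 1 OR 1) XOR (1 AND NOT 1)) OR ((1 AND 1) OR (1 IMPLIES 1))) -> 1
Full result column, 4 rows per line (P1,P2 fixed per line; P3,P4 runs 00..11 left to right):
  rows 0-3 [P1,P2=00]: 1111  = hex F
  rows 4-7 [P1,P2=01]: 1111  = hex F
  rows 8-11 [P1,P2=10]: 1111  = hex F
  rows 12-15 [P1,P2=11]: 1111  = hex F
Output column (row 0 .. row 15) = 1111111111111111
Output column grouped in 4s = 1111 1111 1111 1111 = 0xFFFF
Convert to decimal digit by digit (value = value*16 + digit):
  F -> 15
  15*16 + 15 (F) = 255
  255*16 + 15 (F) = 4095
  4095*16 + 15 (F) = 65535
Decimal = 65535

65535


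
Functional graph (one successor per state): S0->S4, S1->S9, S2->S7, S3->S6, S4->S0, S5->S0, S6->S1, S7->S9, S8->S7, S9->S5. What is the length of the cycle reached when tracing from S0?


Trace from S0 until a state repeats:
  S0 -> S4 -> S0
S0 first seen at step 0, revisited at step 2.
Cycle length = 2 - 0 = 2

2


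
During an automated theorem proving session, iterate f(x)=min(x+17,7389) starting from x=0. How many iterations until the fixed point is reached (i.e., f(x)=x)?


Step 1: x=0, cap=7389, increment=17
Step 2: x grows by 17 each step until capped at 7389; fixed point is x=7389
Step 3: iterations = ceil(7389/17) = 435

435


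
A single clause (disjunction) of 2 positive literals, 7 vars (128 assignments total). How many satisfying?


Step 1: Total=2^7=128
Step 2: Unsat when all 2 false: 2^5=32
Step 3: Sat=128-32=96

96


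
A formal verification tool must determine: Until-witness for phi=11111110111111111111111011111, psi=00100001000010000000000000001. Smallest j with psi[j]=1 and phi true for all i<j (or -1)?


(phi U psi) at 0: need smallest j with psi[j]=1 and phi[i]=1 for all i in [0,j).
Scan from step 0:
  step 0: phi=1, psi=0 -> continue
  step 1: phi=1, psi=0 -> continue
  step 2: psi=1 and phi held for [0,2) -> witness found
Witness step = 2

2


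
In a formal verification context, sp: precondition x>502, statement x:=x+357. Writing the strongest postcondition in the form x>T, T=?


Formula: sp(P, x:=E) = exists old_x. (x = E[old_x/x]) AND P[old_x/x] (old_x is the value of x before the assignment; eliminate old_x by solving x = E[old_x/x] for old_x)
Step 1: Precondition P: x>502, i.e. old_x > 502
Step 2: Assignment gives x = old_x + 357, so old_x = x - 357
Step 3: Substitute into P: x - 357 > 502
Step 4: Simplify: x > 502+357 = 859

859


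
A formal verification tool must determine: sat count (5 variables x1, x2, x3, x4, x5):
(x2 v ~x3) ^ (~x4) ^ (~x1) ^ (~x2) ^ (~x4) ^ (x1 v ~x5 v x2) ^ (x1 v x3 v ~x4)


CNF with 7 clauses over 5 vars (32 assignments).
An assignment satisfies CNF iff every clause has >=1 true literal.
Check each row (bits = x1,x2,x3,x4,x5; clause T/F shown):
  row 0 [00000]: clauses=TTTTTTT -> 1
  row 1 [00001]: clauses=TTTTTFT -> 0
  row 2 [00010]: clauses=TFTTFTF -> 0
  row 3 [00011]: clauses=TFTTFFF -> 0
  row 4 [00100]: clauses=FTTTTTT -> 0
  row 5 [00101]: clauses=FTTTTFT -> 0
  row 6 [00110]: clauses=FFTTFTT -> 0
  row 7 [00111]: clauses=FFTTFFT -> 0
  row 8 [01000]: clauses=TTTFTTT -> 0
  row 9 [01001]: clauses=TTTFTTT -> 0
  row 10 [01010]: clauses=TFTFFTF -> 0
  row 11 [01011]: clauses=TFTFFTF -> 0
  row 12 [01100]: clauses=TTTFTTT -> 0
  row 13 [01101]: clauses=TTTFTTT -> 0
  row 14 [01110]: clauses=TFTFFTT -> 0
  row 15 [01111]: clauses=TFTFFTT -> 0
  row 16 [10000]: clauses=TTFTTTT -> 0
  row 17 [10001]: clauses=TTFTTTT -> 0
  row 18 [10010]: clauses=TFFTFTT -> 0
  row 19 [10011]: clauses=TFFTFTT -> 0
  row 20 [10100]: clauses=FTFTTTT -> 0
  row 21 [10101]: clauses=FTFTTTT -> 0
  row 22 [10110]: clauses=FFFTFTT -> 0
  row 23 [10111]: clauses=FFFTFTT -> 0
  row 24 [11000]: clauses=TTFFTTT -> 0
  row 25 [11001]: clauses=TTFFTTT -> 0
  row 26 [11010]: clauses=TFFFFTT -> 0
  row 27 [11011]: clauses=TFFFFTT -> 0
  row 28 [11100]: clauses=TTFFTTT -> 0
  row 29 [11101]: clauses=TTFFTTT -> 0
  row 30 [11110]: clauses=TFFFFTT -> 0
  row 31 [11111]: clauses=TFFFFTT -> 0
Full result column, 8 rows per line (x1,x2 fixed per line; x3,x4,x5 runs 000..111 left to right):
  rows 0-7 [x1,x2=00]: 10000000  (ones: 1)
  rows 8-15 [x1,x2=01]: 00000000  (ones: 0)
  rows 16-23 [x1,x2=10]: 00000000  (ones: 0)
  rows 24-31 [x1,x2=11]: 00000000  (ones: 0)
Satisfying assignments = 1+0+0+0 = 1

1


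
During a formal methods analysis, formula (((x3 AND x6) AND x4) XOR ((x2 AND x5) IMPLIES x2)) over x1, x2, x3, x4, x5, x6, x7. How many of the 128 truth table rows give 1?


Formula: (((x3 AND x6) AND x4) XOR ((x2 AND x5) IMPLIES x2)) over 7 vars (128 rows)
Evaluate each row (x1, x2, x3, x4, x5, x6, x7 as bits, MSB first):
  row 0 [0000000]: (((0 AND 0) AND 0) XOR ((0 AND 0) IMPLIES 0)) -> 1
  row 1 [0000001]: (((0 AND 0) AND 0) XOR ((0 AND 0) IMPLIES 0)) -> 1
  row 2 [0000010]: (((0 AND 1) AND 0) XOR ((0 AND 0) IMPLIES 0)) -> 1
  row 3 [0000011]: (((0 AND 1) AND 0) XOR ((0 AND 0) IMPLIES 0)) -> 1
  row 4 [0000100]: (((0 AND 0) AND 0) XOR ((0 AND 1) IMPLIES 0)) -> 1
  (every remaining row is evaluated the same way; all 128 results are listed next)
Full result column, 8 rows per line (x1,x2,x3,x4 fixed per line; x5,x6,x7 runs 000..111 left to right):
  rows 0-7 [x1,x2,x3,x4=0000]: 11111111  (ones: 8)
  rows 8-15 [x1,x2,x3,x4=0001]: 11111111  (ones: 8)
  rows 16-23 [x1,x2,x3,x4=0010]: 11111111  (ones: 8)
  rows 24-31 [x1,x2,x3,x4=0011]: 11001100  (ones: 4)
  rows 32-39 [x1,x2,x3,x4=0100]: 11111111  (ones: 8)
  rows 40-47 [x1,x2,x3,x4=0101]: 11111111  (ones: 8)
  rows 48-55 [x1,x2,x3,x4=0110]: 11111111  (ones: 8)
  rows 56-63 [x1,x2,x3,x4=0111]: 11001100  (ones: 4)
  rows 64-71 [x1,x2,x3,x4=1000]: 11111111  (ones: 8)
  rows 72-79 [x1,x2,x3,x4=1001]: 11111111  (ones: 8)
  rows 80-87 [x1,x2,x3,x4=1010]: 11111111  (ones: 8)
  rows 88-95 [x1,x2,x3,x4=1011]: 11001100  (ones: 4)
  rows 96-103 [x1,x2,x3,x4=1100]: 11111111  (ones: 8)
  rows 104-111 [x1,x2,x3,x4=1101]: 11111111  (ones: 8)
  rows 112-119 [x1,x2,x3,x4=1110]: 11111111  (ones: 8)
  rows 120-127 [x1,x2,x3,x4=1111]: 11001100  (ones: 4)
Count of 1-rows = 8+8+8+4+8+8+8+4+8+8+8+4+8+8+8+4 = 112

112


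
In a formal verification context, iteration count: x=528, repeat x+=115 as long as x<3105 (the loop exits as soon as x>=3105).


Step 1: x goes from 528 toward 3105 by 115; the body runs while x<3105, so iterations = ceil((bound-start)/step)
Step 2: Distance=2577
Step 3: ceil(2577/115)=23

23


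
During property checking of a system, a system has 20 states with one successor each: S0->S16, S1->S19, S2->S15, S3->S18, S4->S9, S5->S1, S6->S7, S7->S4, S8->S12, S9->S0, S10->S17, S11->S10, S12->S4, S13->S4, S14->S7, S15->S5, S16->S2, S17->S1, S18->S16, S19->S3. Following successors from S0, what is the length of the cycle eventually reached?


Trace from S0 until a state repeats:
  S0 -> S16 -> S2 -> S15 -> S5 -> S1 -> S19 -> S3 -> S18 -> S16
S16 first seen at step 1, revisited at step 9.
Cycle length = 9 - 1 = 8

8


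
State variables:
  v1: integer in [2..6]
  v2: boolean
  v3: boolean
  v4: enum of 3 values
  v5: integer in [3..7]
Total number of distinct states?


State space = product of domain sizes of all variables.
Domain sizes:
  v1 (integer in [2..6]): 5
  v2 (boolean): 2
  v3 (boolean): 2
  v4 (enum of 3 values): 3
  v5 (integer in [3..7]): 5
Product = 5 * 2 * 2 * 3 * 5 = 300

300


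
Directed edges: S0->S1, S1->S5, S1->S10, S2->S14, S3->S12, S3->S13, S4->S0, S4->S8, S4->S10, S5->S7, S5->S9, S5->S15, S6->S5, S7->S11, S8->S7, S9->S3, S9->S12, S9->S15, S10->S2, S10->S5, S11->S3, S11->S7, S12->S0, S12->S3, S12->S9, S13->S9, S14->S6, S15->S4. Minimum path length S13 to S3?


BFS layer-by-layer from S13:
  dist 0: {S13}
  dist 1: {S9}
  dist 2: {S3, S12, S15}
  -> S3 reached at distance 2
Shortest path length = 2

2


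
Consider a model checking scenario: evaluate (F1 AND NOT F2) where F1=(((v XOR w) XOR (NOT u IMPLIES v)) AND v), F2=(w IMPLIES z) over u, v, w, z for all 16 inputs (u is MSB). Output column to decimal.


F1 = (((v XOR w) XOR (NOT u IMPLIES v)) AND v)
F2 = (w IMPLIES z)
Counterexample to F1=>F2 is where F1=1 and F2=0.
Evaluate each row (bits = u,v,w,z, MSB first):
  row 0 [0000]: F1=0 F2=1 -> F1&~F2 -> 0
  row 1 [0001]: F1=0 F2=1 -> F1&~F2 -> 0
  row 2 [0010]: F1=0 F2=0 -> F1&~F2 -> 0
  row 3 [0011]: F1=0 F2=1 -> F1&~F2 -> 0
  row 4 [0100]: F1=0 F2=1 -> F1&~F2 -> 0
  row 5 [0101]: F1=0 F2=1 -> F1&~F2 -> 0
  row 6 [0110]: F1=1 F2=0 -> F1&~F2 -> 1
  row 7 [0111]: F1=1 F2=1 -> F1&~F2 -> 0
  row 8 [1000]: F1=0 F2=1 -> F1&~F2 -> 0
  row 9 [1001]: F1=0 F2=1 -> F1&~F2 -> 0
  row 10 [1010]: F1=0 F2=0 -> F1&~F2 -> 0
  row 11 [1011]: F1=0 F2=1 -> F1&~F2 -> 0
  row 12 [1100]: F1=0 F2=1 -> F1&~F2 -> 0
  row 13 [1101]: F1=0 F2=1 -> F1&~F2 -> 0
  row 14 [1110]: F1=1 F2=0 -> F1&~F2 -> 1
  row 15 [1111]: F1=1 F2=1 -> F1&~F2 -> 0
Full result column, 4 rows per line (u,v fixed per line; w,z runs 00..11 left to right):
  rows 0-3 [u,v=00]: 0000  = hex 0
  rows 4-7 [u,v=01]: 0010  = hex 2
  rows 8-11 [u,v=10]: 0000  = hex 0
  rows 12-15 [u,v=11]: 0010  = hex 2
Counterexample vector (row 0 .. row 15) = 0000001000000010
Output column grouped in 4s = 0000 0010 0000 0010 = 0x0202
Convert to decimal digit by digit (value = value*16 + digit):
  0 -> 0
  0*16 + 2 = 2
  2*16 + 0 = 32
  32*16 + 2 = 514
Decimal = 514

514


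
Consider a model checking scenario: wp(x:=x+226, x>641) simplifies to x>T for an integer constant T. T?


Formula: wp(x:=E, P) = P[E/x] (substitute E for x in postcondition)
Step 1: Postcondition: x>641
Step 2: Substitute x+226 for x: x+226>641
Step 3: Solve for x: x > 641-226 = 415

415


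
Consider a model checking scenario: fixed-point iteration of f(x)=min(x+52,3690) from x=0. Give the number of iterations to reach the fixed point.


Step 1: x=0, cap=3690, increment=52
Step 2: x grows by 52 each step until capped at 3690; fixed point is x=3690
Step 3: iterations = ceil(3690/52) = 71

71


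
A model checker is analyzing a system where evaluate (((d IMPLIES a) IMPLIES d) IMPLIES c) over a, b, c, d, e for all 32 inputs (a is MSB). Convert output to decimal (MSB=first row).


Formula: (((d IMPLIES a) IMPLIES d) IMPLIES c) over a, b, c, d, e (32 rows)
Evaluate each row (bits = a,b,c,d,e, MSB first):
  row 0 [00000]: (((0 IMPLIES 0) IMPLIES 0) IMPLIES 0) -> 1
  row 1 [00001]: (((0 IMPLIES 0) IMPLIES 0) IMPLIES 0) -> 1
  row 2 [00010]: (((1 IMPLIES 0) IMPLIES 1) IMPLIES 0) -> 0
  row 3 [00011]: (((1 IMPLIES 0) IMPLIES 1) IMPLIES 0) -> 0
  row 4 [00100]: (((0 IMPLIES 0) IMPLIES 0) IMPLIES 1) -> 1
  row 5 [00101]: (((0 IMPLIES 0) IMPLIES 0) IMPLIES 1) -> 1
  row 6 [00110]: (((1 IMPLIES 0) IMPLIES 1) IMPLIES 1) -> 1
  row 7 [00111]: (((1 IMPLIES 0) IMPLIES 1) IMPLIES 1) -> 1
  row 8 [01000]: (((0 IMPLIES 0) IMPLIES 0) IMPLIES 0) -> 1
  row 9 [01001]: (((0 IMPLIES 0) IMPLIES 0) IMPLIES 0) -> 1
  row 10 [01010]: (((1 IMPLIES 0) IMPLIES 1) IMPLIES 0) -> 0
  row 11 [01011]: (((1 IMPLIES 0) IMPLIES 1) IMPLIES 0) -> 0
  row 12 [01100]: (((0 IMPLIES 0) IMPLIES 0) IMPLIES 1) -> 1
  row 13 [01101]: (((0 IMPLIES 0) IMPLIES 0) IMPLIES 1) -> 1
  row 14 [01110]: (((1 IMPLIES 0) IMPLIES 1) IMPLIES 1) -> 1
  row 15 [01111]: (((1 IMPLIES 0) IMPLIES 1) IMPLIES 1) -> 1
  row 16 [10000]: (((0 IMPLIES 1) IMPLIES 0) IMPLIES 0) -> 1
  row 17 [10001]: (((0 IMPLIES 1) IMPLIES 0) IMPLIES 0) -> 1
  row 18 [10010]: (((1 IMPLIES 1) IMPLIES 1) IMPLIES 0) -> 0
  row 19 [10011]: (((1 IMPLIES 1) IMPLIES 1) IMPLIES 0) -> 0
  row 20 [10100]: (((0 IMPLIES 1) IMPLIES 0) IMPLIES 1) -> 1
  row 21 [10101]: (((0 IMPLIES 1) IMPLIES 0) IMPLIES 1) -> 1
  row 22 [10110]: (((1 IMPLIES 1) IMPLIES 1) IMPLIES 1) -> 1
  row 23 [10111]: (((1 IMPLIES 1) IMPLIES 1) IMPLIES 1) -> 1
  row 24 [11000]: (((0 IMPLIES 1) IMPLIES 0) IMPLIES 0) -> 1
  row 25 [11001]: (((0 IMPLIES 1) IMPLIES 0) IMPLIES 0) -> 1
  row 26 [11010]: (((1 IMPLIES 1) IMPLIES 1) IMPLIES 0) -> 0
  row 27 [11011]: (((1 IMPLIES 1) IMPLIES 1) IMPLIES 0) -> 0
  row 28 [11100]: (((0 IMPLIES 1) IMPLIES 0) IMPLIES 1) -> 1
  row 29 [11101]: (((0 IMPLIES 1) IMPLIES 0) IMPLIES 1) -> 1
  row 30 [11110]: (((1 IMPLIES 1) IMPLIES 1) IMPLIES 1) -> 1
  row 31 [11111]: (((1 IMPLIES 1) IMPLIES 1) IMPLIES 1) -> 1
Full result column, 4 rows per line (a,b,c fixed per line; d,e runs 00..11 left to right):
  rows 0-3 [a,b,c=000]: 1100  = hex C
  rows 4-7 [a,b,c=001]: 1111  = hex F
  rows 8-11 [a,b,c=010]: 1100  = hex C
  rows 12-15 [a,b,c=011]: 1111  = hex F
  rows 16-19 [a,b,c=100]: 1100  = hex C
  rows 20-23 [a,b,c=101]: 1111  = hex F
  rows 24-27 [a,b,c=110]: 1100  = hex C
  rows 28-31 [a,b,c=111]: 1111  = hex F
Output column (row 0 .. row 31) = 11001111110011111100111111001111
Output column grouped in 4s = 1100 1111 1100 1111 1100 1111 1100 1111 = 0xCFCFCFCF
Convert to decimal digit by digit (value = value*16 + digit):
  C -> 12
  12*16 + 15 (F) = 207
  207*16 + 12 (C) = 3324
  3324*16 + 15 (F) = 53199
  53199*16 + 12 (C) = 851196
  851196*16 + 15 (F) = 13619151
  13619151*16 + 12 (C) = 217906428
  217906428*16 + 15 (F) = 3486502863
Decimal = 3486502863

3486502863


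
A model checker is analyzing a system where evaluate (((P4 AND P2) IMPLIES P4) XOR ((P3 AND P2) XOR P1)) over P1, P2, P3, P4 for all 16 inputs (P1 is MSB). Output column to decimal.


Formula: (((P4 AND P2) IMPLIES P4) XOR ((P3 AND P2) XOR P1)) over P1, P2, P3, P4 (16 rows)
Evaluate each row (bits = P1,P2,P3,P4, MSB first):
  row 0 [0000]: (((0 AND 0) IMPLIES 0) XOR ((0 AND 0) XOR 0)) -> 1
  row 1 [0001]: (((1 AND 0) IMPLIES 1) XOR ((0 AND 0) XOR 0)) -> 1
  row 2 [0010]: (((0 AND 0) IMPLIES 0) XOR ((1 AND 0) XOR 0)) -> 1
  row 3 [0011]: (((1 AND 0) IMPLIES 1) XOR ((1 AND 0) XOR 0)) -> 1
  row 4 [0100]: (((0 AND 1) IMPLIES 0) XOR ((0 AND 1) XOR 0)) -> 1
  row 5 [0101]: (((1 AND 1) IMPLIES 1) XOR ((0 AND 1) XOR 0)) -> 1
  row 6 [0110]: (((0 AND 1) IMPLIES 0) XOR ((1 AND 1) XOR 0)) -> 0
  row 7 [0111]: (((1 AND 1) IMPLIES 1) XOR ((1 AND 1) XOR 0)) -> 0
  row 8 [1000]: (((0 AND 0) IMPLIES 0) XOR ((0 AND 0) XOR 1)) -> 0
  row 9 [1001]: (((1 AND 0) IMPLIES 1) XOR ((0 AND 0) XOR 1)) -> 0
  row 10 [1010]: (((0 AND 0) IMPLIES 0) XOR ((1 AND 0) XOR 1)) -> 0
  row 11 [1011]: (((1 AND 0) IMPLIES 1) XOR ((1 AND 0) XOR 1)) -> 0
  row 12 [1100]: (((0 AND 1) IMPLIES 0) XOR ((0 AND 1) XOR 1)) -> 0
  row 13 [1101]: (((1 AND 1) IMPLIES 1) XOR ((0 AND 1) XOR 1)) -> 0
  row 14 [1110]: (((0 AND 1) IMPLIES 0) XOR ((1 AND 1) XOR 1)) -> 1
  row 15 [1111]: (((1 AND 1) IMPLIES 1) XOR ((1 AND 1) XOR 1)) -> 1
Full result column, 4 rows per line (P1,P2 fixed per line; P3,P4 runs 00..11 left to right):
  rows 0-3 [P1,P2=00]: 1111  = hex F
  rows 4-7 [P1,P2=01]: 1100  = hex C
  rows 8-11 [P1,P2=10]: 0000  = hex 0
  rows 12-15 [P1,P2=11]: 0011  = hex 3
Output column (row 0 .. row 15) = 1111110000000011
Output column grouped in 4s = 1111 1100 0000 0011 = 0xFC03
Convert to decimal digit by digit (value = value*16 + digit):
  F -> 15
  15*16 + 12 (C) = 252
  252*16 + 0 = 4032
  4032*16 + 3 = 64515
Decimal = 64515

64515


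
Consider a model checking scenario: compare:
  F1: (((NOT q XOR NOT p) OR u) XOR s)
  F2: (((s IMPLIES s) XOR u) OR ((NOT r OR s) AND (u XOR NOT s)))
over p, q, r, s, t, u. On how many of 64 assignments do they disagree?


F1 = (((NOT q XOR NOT p) OR u) XOR s)
F2 = (((s IMPLIES s) XOR u) OR ((NOT r OR s) AND (u XOR NOT s)))
Evaluate both on each of 64 rows (bits = p,q,r,s,t,u):
  row 0 [000000]: F1=0 F2=1 (differ) -> 1
  row 1 [000001]: F1=1 F2=0 (differ) -> 1
  row 2 [000010]: F1=0 F2=1 (differ) -> 1
  row 3 [000011]: F1=1 F2=0 (differ) -> 1
  row 4 [000100]: F1=1 F2=1 -> 0
  (every remaining row is evaluated the same way; all 64 results are listed next)
Full result column, 8 rows per line (p,q,r fixed per line; s,t,u runs 000..111 left to right):
  rows 0-7 [p,q,r=000]: 11110101  (ones: 6)
  rows 8-15 [p,q,r=001]: 11110101  (ones: 6)
  rows 16-23 [p,q,r=010]: 01011111  (ones: 6)
  rows 24-31 [p,q,r=011]: 01011111  (ones: 6)
  rows 32-39 [p,q,r=100]: 01011111  (ones: 6)
  rows 40-47 [p,q,r=101]: 01011111  (ones: 6)
  rows 48-55 [p,q,r=110]: 11110101  (ones: 6)
  rows 56-63 [p,q,r=111]: 11110101  (ones: 6)
Disagreements = 6+6+6+6+6+6+6+6 = 48

48


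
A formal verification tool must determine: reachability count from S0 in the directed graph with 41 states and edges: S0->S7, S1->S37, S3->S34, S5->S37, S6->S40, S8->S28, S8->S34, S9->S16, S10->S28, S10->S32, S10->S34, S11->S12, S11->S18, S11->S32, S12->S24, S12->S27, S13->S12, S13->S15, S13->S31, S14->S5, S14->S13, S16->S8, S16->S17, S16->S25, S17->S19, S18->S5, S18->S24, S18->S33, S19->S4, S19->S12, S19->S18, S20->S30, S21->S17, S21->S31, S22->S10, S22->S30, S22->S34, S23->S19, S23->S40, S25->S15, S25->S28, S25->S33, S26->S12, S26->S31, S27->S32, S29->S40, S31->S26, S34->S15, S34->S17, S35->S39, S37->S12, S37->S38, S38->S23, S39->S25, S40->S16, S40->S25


BFS from S0:
  layer 0: {S0}
  layer 1: {S7}
Reachable set: {S0, S7}
Count = 2

2


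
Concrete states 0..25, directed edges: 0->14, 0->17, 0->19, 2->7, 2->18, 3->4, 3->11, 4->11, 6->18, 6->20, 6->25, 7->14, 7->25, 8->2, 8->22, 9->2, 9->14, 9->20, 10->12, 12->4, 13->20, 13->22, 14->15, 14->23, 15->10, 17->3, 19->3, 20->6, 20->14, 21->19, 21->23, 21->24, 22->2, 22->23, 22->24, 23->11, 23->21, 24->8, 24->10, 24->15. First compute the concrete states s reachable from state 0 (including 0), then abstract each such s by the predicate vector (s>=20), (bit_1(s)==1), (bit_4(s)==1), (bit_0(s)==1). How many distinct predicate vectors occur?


BFS from 0:
Concrete reachable: {0, 2, 3, 4, 7, 8, 10, 11, 12, 14, 15, 17, 18, 19, 21, 22, 23, 24, 25}
Abstract via predicates (s>=20), (bit_1(s)==1), (bit_4(s)==1), (bit_0(s)==1):
  (0,0,0,0) <- {0, 4, 8, 12}
  (0,0,1,1) <- {17}
  (0,1,0,0) <- {2, 10, 14}
  (0,1,0,1) <- {3, 7, 11, 15}
  (0,1,1,0) <- {18}
  (0,1,1,1) <- {19}
  (1,0,1,0) <- {24}
  (1,0,1,1) <- {21, 25}
  (1,1,1,0) <- {22}
  (1,1,1,1) <- {23}
Distinct abstract states = 10

10


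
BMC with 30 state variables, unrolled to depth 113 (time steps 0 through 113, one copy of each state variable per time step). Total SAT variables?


BMC unrolls to depth k, creating one copy of each state var for steps 0..k.
Step count = 113 + 1 = 114 (steps 0 through 113)
Vars per step = 30
Total = 30 * 114 = 3420

3420


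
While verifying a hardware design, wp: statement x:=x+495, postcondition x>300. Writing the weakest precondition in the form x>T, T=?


Formula: wp(x:=E, P) = P[E/x] (substitute E for x in postcondition)
Step 1: Postcondition: x>300
Step 2: Substitute x+495 for x: x+495>300
Step 3: Solve for x: x > 300-495 = -195

-195


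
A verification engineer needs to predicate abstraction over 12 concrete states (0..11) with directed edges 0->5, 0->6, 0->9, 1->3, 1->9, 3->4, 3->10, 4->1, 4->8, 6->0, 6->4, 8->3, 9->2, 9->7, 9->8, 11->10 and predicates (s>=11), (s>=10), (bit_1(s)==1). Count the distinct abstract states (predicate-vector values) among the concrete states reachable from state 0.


BFS from 0:
Concrete reachable: {0, 1, 2, 3, 4, 5, 6, 7, 8, 9, 10}
Abstract via predicates (s>=11), (s>=10), (bit_1(s)==1):
  (0,0,0) <- {0, 1, 4, 5, 8, 9}
  (0,0,1) <- {2, 3, 6, 7}
  (0,1,1) <- {10}
Distinct abstract states = 3

3


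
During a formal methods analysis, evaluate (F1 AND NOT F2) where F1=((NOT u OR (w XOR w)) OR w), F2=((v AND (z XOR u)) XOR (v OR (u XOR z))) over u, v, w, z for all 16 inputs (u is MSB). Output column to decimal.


F1 = ((NOT u OR (w XOR w)) OR w)
F2 = ((v AND (z XOR u)) XOR (v OR (u XOR z)))
Counterexample to F1=>F2 is where F1=1 and F2=0.
Evaluate each row (bits = u,v,w,z, MSB first):
  row 0 [0000]: F1=1 F2=0 -> F1&~F2 -> 1
  row 1 [0001]: F1=1 F2=1 -> F1&~F2 -> 0
  row 2 [0010]: F1=1 F2=0 -> F1&~F2 -> 1
  row 3 [0011]: F1=1 F2=1 -> F1&~F2 -> 0
  row 4 [0100]: F1=1 F2=1 -> F1&~F2 -> 0
  row 5 [0101]: F1=1 F2=0 -> F1&~F2 -> 1
  row 6 [0110]: F1=1 F2=1 -> F1&~F2 -> 0
  row 7 [0111]: F1=1 F2=0 -> F1&~F2 -> 1
  row 8 [1000]: F1=0 F2=1 -> F1&~F2 -> 0
  row 9 [1001]: F1=0 F2=0 -> F1&~F2 -> 0
  row 10 [1010]: F1=1 F2=1 -> F1&~F2 -> 0
  row 11 [1011]: F1=1 F2=0 -> F1&~F2 -> 1
  row 12 [1100]: F1=0 F2=0 -> F1&~F2 -> 0
  row 13 [1101]: F1=0 F2=1 -> F1&~F2 -> 0
  row 14 [1110]: F1=1 F2=0 -> F1&~F2 -> 1
  row 15 [1111]: F1=1 F2=1 -> F1&~F2 -> 0
Full result column, 4 rows per line (u,v fixed per line; w,z runs 00..11 left to right):
  rows 0-3 [u,v=00]: 1010  = hex A
  rows 4-7 [u,v=01]: 0101  = hex 5
  rows 8-11 [u,v=10]: 0001  = hex 1
  rows 12-15 [u,v=11]: 0010  = hex 2
Counterexample vector (row 0 .. row 15) = 1010010100010010
Output column grouped in 4s = 1010 0101 0001 0010 = 0xA512
Convert to decimal digit by digit (value = value*16 + digit):
  A -> 10
  10*16 + 5 = 165
  165*16 + 1 = 2641
  2641*16 + 2 = 42258
Decimal = 42258

42258


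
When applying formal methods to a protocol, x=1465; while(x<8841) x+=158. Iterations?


Step 1: x goes from 1465 toward 8841 by 158; the body runs while x<8841, so iterations = ceil((bound-start)/step)
Step 2: Distance=7376
Step 3: ceil(7376/158)=47

47


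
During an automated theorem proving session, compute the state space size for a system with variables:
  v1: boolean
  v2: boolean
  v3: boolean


State space = product of domain sizes of all variables.
Domain sizes:
  v1 (boolean): 2
  v2 (boolean): 2
  v3 (boolean): 2
Product = 2 * 2 * 2 = 8

8


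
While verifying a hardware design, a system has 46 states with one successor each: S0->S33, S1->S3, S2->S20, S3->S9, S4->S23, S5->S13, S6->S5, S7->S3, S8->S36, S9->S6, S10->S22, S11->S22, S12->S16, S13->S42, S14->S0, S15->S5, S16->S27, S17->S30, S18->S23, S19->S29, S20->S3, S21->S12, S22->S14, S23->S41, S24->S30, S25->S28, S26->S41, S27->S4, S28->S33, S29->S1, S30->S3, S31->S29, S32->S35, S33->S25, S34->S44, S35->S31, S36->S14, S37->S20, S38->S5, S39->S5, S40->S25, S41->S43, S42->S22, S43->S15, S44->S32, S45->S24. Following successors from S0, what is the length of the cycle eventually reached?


Trace from S0 until a state repeats:
  S0 -> S33 -> S25 -> S28 -> S33
S33 first seen at step 1, revisited at step 4.
Cycle length = 4 - 1 = 3

3


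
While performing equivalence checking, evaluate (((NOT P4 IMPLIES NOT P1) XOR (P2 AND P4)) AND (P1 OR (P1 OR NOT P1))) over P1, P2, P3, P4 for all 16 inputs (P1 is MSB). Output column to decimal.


Formula: (((NOT P4 IMPLIES NOT P1) XOR (P2 AND P4)) AND (P1 OR (P1 OR NOT P1))) over P1, P2, P3, P4 (16 rows)
Evaluate each row (bits = P1,P2,P3,P4, MSB first):
  row 0 [0000]: (((NOT 0 IMPLIES NOT 0) XOR (0 AND 0)) AND (0 OR (0 OR NOT 0))) -> 1
  row 1 [0001]: (((NOT 1 IMPLIES NOT 0) XOR (0 AND 1)) AND (0 OR (0 OR NOT 0))) -> 1
  row 2 [0010]: (((NOT 0 IMPLIES NOT 0) XOR (0 AND 0)) AND (0 OR (0 OR NOT 0))) -> 1
  row 3 [0011]: (((NOT 1 IMPLIES NOT 0) XOR (0 AND 1)) AND (0 OR (0 OR NOT 0))) -> 1
  row 4 [0100]: (((NOT 0 IMPLIES NOT 0) XOR (1 AND 0)) AND (0 OR (0 OR NOT 0))) -> 1
  row 5 [0101]: (((NOT 1 IMPLIES NOT 0) XOR (1 AND 1)) AND (0 OR (0 OR NOT 0))) -> 0
  row 6 [0110]: (((NOT 0 IMPLIES NOT 0) XOR (1 AND 0)) AND (0 OR (0 OR NOT 0))) -> 1
  row 7 [0111]: (((NOT 1 IMPLIES NOT 0) XOR (1 AND 1)) AND (0 OR (0 OR NOT 0))) -> 0
  row 8 [1000]: (((NOT 0 IMPLIES NOT 1) XOR (0 AND 0)) AND (1 OR (1 OR NOT 1))) -> 0
  row 9 [1001]: (((NOT 1 IMPLIES NOT 1) XOR (0 AND 1)) AND (1 OR (1 OR NOT 1))) -> 1
  row 10 [1010]: (((NOT 0 IMPLIES NOT 1) XOR (0 AND 0)) AND (1 OR (1 OR NOT 1))) -> 0
  row 11 [1011]: (((NOT 1 IMPLIES NOT 1) XOR (0 AND 1)) AND (1 OR (1 OR NOT 1))) -> 1
  row 12 [1100]: (((NOT 0 IMPLIES NOT 1) XOR (1 AND 0)) AND (1 OR (1 OR NOT 1))) -> 0
  row 13 [1101]: (((NOT 1 IMPLIES NOT 1) XOR (1 AND 1)) AND (1 OR (1 OR NOT 1))) -> 0
  row 14 [1110]: (((NOT 0 IMPLIES NOT 1) XOR (1 AND 0)) AND (1 OR (1 OR NOT 1))) -> 0
  row 15 [1111]: (((NOT 1 IMPLIES NOT 1) XOR (1 AND 1)) AND (1 OR (1 OR NOT 1))) -> 0
Full result column, 4 rows per line (P1,P2 fixed per line; P3,P4 runs 00..11 left to right):
  rows 0-3 [P1,P2=00]: 1111  = hex F
  rows 4-7 [P1,P2=01]: 1010  = hex A
  rows 8-11 [P1,P2=10]: 0101  = hex 5
  rows 12-15 [P1,P2=11]: 0000  = hex 0
Output column (row 0 .. row 15) = 1111101001010000
Output column grouped in 4s = 1111 1010 0101 0000 = 0xFA50
Convert to decimal digit by digit (value = value*16 + digit):
  F -> 15
  15*16 + 10 (A) = 250
  250*16 + 5 = 4005
  4005*16 + 0 = 64080
Decimal = 64080

64080


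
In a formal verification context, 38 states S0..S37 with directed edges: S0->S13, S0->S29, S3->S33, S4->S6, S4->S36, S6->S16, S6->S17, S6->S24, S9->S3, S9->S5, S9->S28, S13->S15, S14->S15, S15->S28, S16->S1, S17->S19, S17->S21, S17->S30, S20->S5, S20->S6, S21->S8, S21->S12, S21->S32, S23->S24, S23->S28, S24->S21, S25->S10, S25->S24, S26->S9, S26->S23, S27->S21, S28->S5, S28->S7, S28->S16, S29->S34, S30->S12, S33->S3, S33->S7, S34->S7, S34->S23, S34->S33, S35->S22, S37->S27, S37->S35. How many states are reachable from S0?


BFS from S0:
  layer 0: {S0}
  layer 1: {S13, S29}
  layer 2: {S15, S34}
  layer 3: {S7, S23, S28, S33}
  layer 4: {S3, S5, S16, S24}
  layer 5: {S1, S21}
  layer 6: {S8, S12, S32}
Reachable set: {S0, S1, S3, S5, S7, S8, S12, S13, S15, S16, S21, S23, S24, S28, S29, S32, S33, S34}
Count = 18

18


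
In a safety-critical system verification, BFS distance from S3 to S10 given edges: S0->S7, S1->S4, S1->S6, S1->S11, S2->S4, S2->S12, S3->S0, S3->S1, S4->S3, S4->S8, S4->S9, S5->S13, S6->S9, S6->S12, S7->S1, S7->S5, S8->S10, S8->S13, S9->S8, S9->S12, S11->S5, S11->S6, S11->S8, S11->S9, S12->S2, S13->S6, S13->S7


BFS layer-by-layer from S3:
  dist 0: {S3}
  dist 1: {S0, S1}
  dist 2: {S4, S6, S7, S11}
  dist 3: {S5, S8, S9, S12}
  dist 4: {S2, S10, S13}
  -> S10 reached at distance 4
Shortest path length = 4

4


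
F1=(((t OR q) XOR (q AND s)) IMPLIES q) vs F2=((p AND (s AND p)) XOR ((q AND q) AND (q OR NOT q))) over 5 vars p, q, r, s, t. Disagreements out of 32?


F1 = (((t OR q) XOR (q AND s)) IMPLIES q)
F2 = ((p AND (s AND p)) XOR ((q AND q) AND (q OR NOT q)))
Evaluate both on each of 32 rows (bits = p,q,r,s,t):
  row 0 [00000]: F1=1 F2=0 (differ) -> 1
  row 1 [00001]: F1=0 F2=0 -> 0
  row 2 [00010]: F1=1 F2=0 (differ) -> 1
  row 3 [00011]: F1=0 F2=0 -> 0
  row 4 [00100]: F1=1 F2=0 (differ) -> 1
  row 5 [00101]: F1=0 F2=0 -> 0
  row 6 [00110]: F1=1 F2=0 (differ) -> 1
  row 7 [00111]: F1=0 F2=0 -> 0
  row 8 [01000]: F1=1 F2=1 -> 0
  row 9 [01001]: F1=1 F2=1 -> 0
  row 10 [01010]: F1=1 F2=1 -> 0
  row 11 [01011]: F1=1 F2=1 -> 0
  row 12 [01100]: F1=1 F2=1 -> 0
  row 13 [01101]: F1=1 F2=1 -> 0
  row 14 [01110]: F1=1 F2=1 -> 0
  row 15 [01111]: F1=1 F2=1 -> 0
  row 16 [10000]: F1=1 F2=0 (differ) -> 1
  row 17 [10001]: F1=0 F2=0 -> 0
  row 18 [10010]: F1=1 F2=1 -> 0
  row 19 [10011]: F1=0 F2=1 (differ) -> 1
  row 20 [10100]: F1=1 F2=0 (differ) -> 1
  row 21 [10101]: F1=0 F2=0 -> 0
  row 22 [10110]: F1=1 F2=1 -> 0
  row 23 [10111]: F1=0 F2=1 (differ) -> 1
  row 24 [11000]: F1=1 F2=1 -> 0
  row 25 [11001]: F1=1 F2=1 -> 0
  row 26 [11010]: F1=1 F2=0 (differ) -> 1
  row 27 [11011]: F1=1 F2=0 (differ) -> 1
  row 28 [11100]: F1=1 F2=1 -> 0
  row 29 [11101]: F1=1 F2=1 -> 0
  row 30 [11110]: F1=1 F2=0 (differ) -> 1
  row 31 [11111]: F1=1 F2=0 (differ) -> 1
Full result column, 8 rows per line (p,q fixed per line; r,s,t runs 000..111 left to right):
  rows 0-7 [p,q=00]: 10101010  (ones: 4)
  rows 8-15 [p,q=01]: 00000000  (ones: 0)
  rows 16-23 [p,q=10]: 10011001  (ones: 4)
  rows 24-31 [p,q=11]: 00110011  (ones: 4)
Disagreements = 4+0+4+4 = 12

12


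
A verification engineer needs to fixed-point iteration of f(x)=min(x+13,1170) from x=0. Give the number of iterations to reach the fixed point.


Step 1: x=0, cap=1170, increment=13
Step 2: x grows by 13 each step until capped at 1170; fixed point is x=1170
Step 3: iterations = ceil(1170/13) = 90

90


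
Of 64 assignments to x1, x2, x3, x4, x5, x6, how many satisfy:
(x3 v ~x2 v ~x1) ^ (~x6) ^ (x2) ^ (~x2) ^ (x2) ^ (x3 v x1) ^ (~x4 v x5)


CNF with 7 clauses over 6 vars (64 assignments).
An assignment satisfies CNF iff every clause has >=1 true literal.
Check each row (bits = x1,x2,x3,x4,x5,x6; clause T/F shown):
  row 0 [000000]: clauses=TTFTFFT -> 0
  row 1 [000001]: clauses=TFFTFFT -> 0
  row 2 [000010]: clauses=TTFTFFT -> 0
  row 3 [000011]: clauses=TFFTFFT -> 0
  row 4 [000100]: clauses=TTFTFFF -> 0
  (every remaining row is evaluated the same way; all 64 results are listed next)
Full result column, 8 rows per line (x1,x2,x3 fixed per line; x4,x5,x6 runs 000..111 left to right):
  rows 0-7 [x1,x2,x3=000]: 00000000  (ones: 0)
  rows 8-15 [x1,x2,x3=001]: 00000000  (ones: 0)
  rows 16-23 [x1,x2,x3=010]: 00000000  (ones: 0)
  rows 24-31 [x1,x2,x3=011]: 00000000  (ones: 0)
  rows 32-39 [x1,x2,x3=100]: 00000000  (ones: 0)
  rows 40-47 [x1,x2,x3=101]: 00000000  (ones: 0)
  rows 48-55 [x1,x2,x3=110]: 00000000  (ones: 0)
  rows 56-63 [x1,x2,x3=111]: 00000000  (ones: 0)
Satisfying assignments = 0+0+0+0+0+0+0+0 = 0

0


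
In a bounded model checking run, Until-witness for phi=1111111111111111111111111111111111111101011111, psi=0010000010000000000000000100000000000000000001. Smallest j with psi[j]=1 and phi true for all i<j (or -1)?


(phi U psi) at 0: need smallest j with psi[j]=1 and phi[i]=1 for all i in [0,j).
Scan from step 0:
  step 0: phi=1, psi=0 -> continue
  step 1: phi=1, psi=0 -> continue
  step 2: psi=1 and phi held for [0,2) -> witness found
Witness step = 2

2


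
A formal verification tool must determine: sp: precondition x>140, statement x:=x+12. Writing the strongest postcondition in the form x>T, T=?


Formula: sp(P, x:=E) = exists old_x. (x = E[old_x/x]) AND P[old_x/x] (old_x is the value of x before the assignment; eliminate old_x by solving x = E[old_x/x] for old_x)
Step 1: Precondition P: x>140, i.e. old_x > 140
Step 2: Assignment gives x = old_x + 12, so old_x = x - 12
Step 3: Substitute into P: x - 12 > 140
Step 4: Simplify: x > 140+12 = 152

152


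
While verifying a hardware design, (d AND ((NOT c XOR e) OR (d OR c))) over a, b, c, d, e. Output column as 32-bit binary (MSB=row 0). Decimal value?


Formula: (d AND ((NOT c XOR e) OR (d OR c))) over a, b, c, d, e (32 rows)
Evaluate each row (bits = a,b,c,d,e, MSB first):
  row 0 [00000]: (0 AND ((NOT 0 XOR 0) OR (0 OR 0))) -> 0
  row 1 [00001]: (0 AND ((NOT 0 XOR 1) OR (0 OR 0))) -> 0
  row 2 [00010]: (1 AND ((NOT 0 XOR 0) OR (1 OR 0))) -> 1
  row 3 [00011]: (1 AND ((NOT 0 XOR 1) OR (1 OR 0))) -> 1
  row 4 [00100]: (0 AND ((NOT 1 XOR 0) OR (0 OR 1))) -> 0
  row 5 [00101]: (0 AND ((NOT 1 XOR 1) OR (0 OR 1))) -> 0
  row 6 [00110]: (1 AND ((NOT 1 XOR 0) OR (1 OR 1))) -> 1
  row 7 [00111]: (1 AND ((NOT 1 XOR 1) OR (1 OR 1))) -> 1
  row 8 [01000]: (0 AND ((NOT 0 XOR 0) OR (0 OR 0))) -> 0
  row 9 [01001]: (0 AND ((NOT 0 XOR 1) OR (0 OR 0))) -> 0
  row 10 [01010]: (1 AND ((NOT 0 XOR 0) OR (1 OR 0))) -> 1
  row 11 [01011]: (1 AND ((NOT 0 XOR 1) OR (1 OR 0))) -> 1
  row 12 [01100]: (0 AND ((NOT 1 XOR 0) OR (0 OR 1))) -> 0
  row 13 [01101]: (0 AND ((NOT 1 XOR 1) OR (0 OR 1))) -> 0
  row 14 [01110]: (1 AND ((NOT 1 XOR 0) OR (1 OR 1))) -> 1
  row 15 [01111]: (1 AND ((NOT 1 XOR 1) OR (1 OR 1))) -> 1
  row 16 [10000]: (0 AND ((NOT 0 XOR 0) OR (0 OR 0))) -> 0
  row 17 [10001]: (0 AND ((NOT 0 XOR 1) OR (0 OR 0))) -> 0
  row 18 [10010]: (1 AND ((NOT 0 XOR 0) OR (1 OR 0))) -> 1
  row 19 [10011]: (1 AND ((NOT 0 XOR 1) OR (1 OR 0))) -> 1
  row 20 [10100]: (0 AND ((NOT 1 XOR 0) OR (0 OR 1))) -> 0
  row 21 [10101]: (0 AND ((NOT 1 XOR 1) OR (0 OR 1))) -> 0
  row 22 [10110]: (1 AND ((NOT 1 XOR 0) OR (1 OR 1))) -> 1
  row 23 [10111]: (1 AND ((NOT 1 XOR 1) OR (1 OR 1))) -> 1
  row 24 [11000]: (0 AND ((NOT 0 XOR 0) OR (0 OR 0))) -> 0
  row 25 [11001]: (0 AND ((NOT 0 XOR 1) OR (0 OR 0))) -> 0
  row 26 [11010]: (1 AND ((NOT 0 XOR 0) OR (1 OR 0))) -> 1
  row 27 [11011]: (1 AND ((NOT 0 XOR 1) OR (1 OR 0))) -> 1
  row 28 [11100]: (0 AND ((NOT 1 XOR 0) OR (0 OR 1))) -> 0
  row 29 [11101]: (0 AND ((NOT 1 XOR 1) OR (0 OR 1))) -> 0
  row 30 [11110]: (1 AND ((NOT 1 XOR 0) OR (1 OR 1))) -> 1
  row 31 [11111]: (1 AND ((NOT 1 XOR 1) OR (1 OR 1))) -> 1
Full result column, 4 rows per line (a,b,c fixed per line; d,e runs 00..11 left to right):
  rows 0-3 [a,b,c=000]: 0011  = hex 3
  rows 4-7 [a,b,c=001]: 0011  = hex 3
  rows 8-11 [a,b,c=010]: 0011  = hex 3
  rows 12-15 [a,b,c=011]: 0011  = hex 3
  rows 16-19 [a,b,c=100]: 0011  = hex 3
  rows 20-23 [a,b,c=101]: 0011  = hex 3
  rows 24-27 [a,b,c=110]: 0011  = hex 3
  rows 28-31 [a,b,c=111]: 0011  = hex 3
Output column (row 0 .. row 31) = 00110011001100110011001100110011
Output column grouped in 4s = 0011 0011 0011 0011 0011 0011 0011 0011 = 0x33333333
Convert to decimal digit by digit (value = value*16 + digit):
  3 -> 3
  3*16 + 3 = 51
  51*16 + 3 = 819
  819*16 + 3 = 13107
  13107*16 + 3 = 209715
  209715*16 + 3 = 3355443
  3355443*16 + 3 = 53687091
  53687091*16 + 3 = 858993459
Decimal = 858993459

858993459


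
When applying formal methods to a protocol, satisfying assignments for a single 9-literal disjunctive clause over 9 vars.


Step 1: Total=2^9=512
Step 2: Unsat when all 9 false: 2^0=1
Step 3: Sat=512-1=511

511


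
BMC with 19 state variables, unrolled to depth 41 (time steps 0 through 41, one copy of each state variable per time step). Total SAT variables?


BMC unrolls to depth k, creating one copy of each state var for steps 0..k.
Step count = 41 + 1 = 42 (steps 0 through 41)
Vars per step = 19
Total = 19 * 42 = 798

798


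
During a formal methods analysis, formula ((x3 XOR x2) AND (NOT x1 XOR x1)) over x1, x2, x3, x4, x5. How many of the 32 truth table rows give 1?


Formula: ((x3 XOR x2) AND (NOT x1 XOR x1)) over 5 vars (32 rows)
Evaluate each row (x1, x2, x3, x4, x5 as bits, MSB first):
  row 0 [00000]: ((0 XOR 0) AND (NOT 0 XOR 0)) -> 0
  row 1 [00001]: ((0 XOR 0) AND (NOT 0 XOR 0)) -> 0
  row 2 [00010]: ((0 XOR 0) AND (NOT 0 XOR 0)) -> 0
  row 3 [00011]: ((0 XOR 0) AND (NOT 0 XOR 0)) -> 0
  row 4 [00100]: ((1 XOR 0) AND (NOT 0 XOR 0)) -> 1
  row 5 [00101]: ((1 XOR 0) AND (NOT 0 XOR 0)) -> 1
  row 6 [00110]: ((1 XOR 0) AND (NOT 0 XOR 0)) -> 1
  row 7 [00111]: ((1 XOR 0) AND (NOT 0 XOR 0)) -> 1
  row 8 [01000]: ((0 XOR 1) AND (NOT 0 XOR 0)) -> 1
  row 9 [01001]: ((0 XOR 1) AND (NOT 0 XOR 0)) -> 1
  row 10 [01010]: ((0 XOR 1) AND (NOT 0 XOR 0)) -> 1
  row 11 [01011]: ((0 XOR 1) AND (NOT 0 XOR 0)) -> 1
  row 12 [01100]: ((1 XOR 1) AND (NOT 0 XOR 0)) -> 0
  row 13 [01101]: ((1 XOR 1) AND (NOT 0 XOR 0)) -> 0
  row 14 [01110]: ((1 XOR 1) AND (NOT 0 XOR 0)) -> 0
  row 15 [01111]: ((1 XOR 1) AND (NOT 0 XOR 0)) -> 0
  row 16 [10000]: ((0 XOR 0) AND (NOT 1 XOR 1)) -> 0
  row 17 [10001]: ((0 XOR 0) AND (NOT 1 XOR 1)) -> 0
  row 18 [10010]: ((0 XOR 0) AND (NOT 1 XOR 1)) -> 0
  row 19 [10011]: ((0 XOR 0) AND (NOT 1 XOR 1)) -> 0
  row 20 [10100]: ((1 XOR 0) AND (NOT 1 XOR 1)) -> 1
  row 21 [10101]: ((1 XOR 0) AND (NOT 1 XOR 1)) -> 1
  row 22 [10110]: ((1 XOR 0) AND (NOT 1 XOR 1)) -> 1
  row 23 [10111]: ((1 XOR 0) AND (NOT 1 XOR 1)) -> 1
  row 24 [11000]: ((0 XOR 1) AND (NOT 1 XOR 1)) -> 1
  row 25 [11001]: ((0 XOR 1) AND (NOT 1 XOR 1)) -> 1
  row 26 [11010]: ((0 XOR 1) AND (NOT 1 XOR 1)) -> 1
  row 27 [11011]: ((0 XOR 1) AND (NOT 1 XOR 1)) -> 1
  row 28 [11100]: ((1 XOR 1) AND (NOT 1 XOR 1)) -> 0
  row 29 [11101]: ((1 XOR 1) AND (NOT 1 XOR 1)) -> 0
  row 30 [11110]: ((1 XOR 1) AND (NOT 1 XOR 1)) -> 0
  row 31 [11111]: ((1 XOR 1) AND (NOT 1 XOR 1)) -> 0
Full result column, 8 rows per line (x1,x2 fixed per line; x3,x4,x5 runs 000..111 left to right):
  rows 0-7 [x1,x2=00]: 00001111  (ones: 4)
  rows 8-15 [x1,x2=01]: 11110000  (ones: 4)
  rows 16-23 [x1,x2=10]: 00001111  (ones: 4)
  rows 24-31 [x1,x2=11]: 11110000  (ones: 4)
Count of 1-rows = 4+4+4+4 = 16

16
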